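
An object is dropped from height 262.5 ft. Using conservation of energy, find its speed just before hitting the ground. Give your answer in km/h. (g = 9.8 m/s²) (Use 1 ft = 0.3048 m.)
Convert to SI: h = 80.01 m
mgh = ½mv² ⇒ v = √(2gh) = √(2·9.8·80.01) = 39.6005 m/s = 142.6 km/h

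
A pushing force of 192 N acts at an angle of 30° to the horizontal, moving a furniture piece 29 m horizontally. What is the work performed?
W = F·d·cosθ = (192)(29)cos(30°) = 4822 J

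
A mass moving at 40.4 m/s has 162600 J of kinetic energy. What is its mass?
m = 2·KE/v² = 2·162600/(40.4)² = 199.2 kg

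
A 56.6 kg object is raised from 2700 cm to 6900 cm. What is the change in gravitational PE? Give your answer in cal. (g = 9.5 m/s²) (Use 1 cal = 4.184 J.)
Convert to SI: m = 56.6 kg, Δh = 42.0 m
ΔPE = mgΔh = (56.6)(9.5)(42.0) = 22583.4 J = 5398 cal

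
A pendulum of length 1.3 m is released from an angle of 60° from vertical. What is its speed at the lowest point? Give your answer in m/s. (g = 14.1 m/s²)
h = L(1 − cosθ) = 1.3(1 − cos60°) = 0.65 m
v = √(2gh) = √(2·14.1·0.65) = 4.281 m/s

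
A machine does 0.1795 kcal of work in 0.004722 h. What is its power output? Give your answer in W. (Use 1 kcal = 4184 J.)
Convert to SI: W = 751.028 J, t = 16.9992 s
P = W/t = 751.028/16.9992 = 44.18 W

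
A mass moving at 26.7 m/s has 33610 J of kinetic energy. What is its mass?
m = 2·KE/v² = 2·33610/(26.7)² = 94.29 kg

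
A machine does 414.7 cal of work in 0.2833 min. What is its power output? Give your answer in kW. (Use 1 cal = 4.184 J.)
Convert to SI: W = 1735.1 J, t = 16.998 s
P = W/t = 1735.1/16.998 = 102.077 W = 0.1021 kW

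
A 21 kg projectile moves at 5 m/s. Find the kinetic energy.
KE = ½mv² = ½(21)(5)² = 262.5 J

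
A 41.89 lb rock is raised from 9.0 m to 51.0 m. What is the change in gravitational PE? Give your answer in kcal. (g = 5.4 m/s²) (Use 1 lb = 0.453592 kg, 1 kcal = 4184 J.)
Convert to SI: m = 19.001 kg, Δh = 42.0 m
ΔPE = mgΔh = (19.001)(5.4)(42.0) = 4309.42 J = 1.03 kcal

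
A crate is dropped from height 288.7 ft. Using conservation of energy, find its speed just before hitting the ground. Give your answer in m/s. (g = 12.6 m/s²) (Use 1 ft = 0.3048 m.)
Convert to SI: h = 87.9958 m
mgh = ½mv² ⇒ v = √(2gh) = √(2·12.6·87.9958) = 47.09 m/s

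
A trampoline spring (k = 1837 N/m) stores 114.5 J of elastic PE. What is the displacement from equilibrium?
x = √(2·PE/k) = √(2·114.5/1837) = 0.3531 m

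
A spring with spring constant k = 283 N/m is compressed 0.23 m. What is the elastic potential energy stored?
PE = ½kx² = ½(283)(0.23)² = 7.485 J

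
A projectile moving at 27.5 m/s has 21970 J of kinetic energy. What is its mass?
m = 2·KE/v² = 2·21970/(27.5)² = 58.1 kg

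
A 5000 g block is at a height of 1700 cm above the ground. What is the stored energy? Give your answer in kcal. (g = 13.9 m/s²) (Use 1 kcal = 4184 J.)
Convert to SI: m = 5.0 kg, h = 17.0 m
PE = mgh = (5.0)(13.9)(17.0) = 1181.5 J = 0.2824 kcal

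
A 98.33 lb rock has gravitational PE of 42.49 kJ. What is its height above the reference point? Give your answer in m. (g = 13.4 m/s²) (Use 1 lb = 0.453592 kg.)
Convert to SI: m = 44.6017 kg, PE = 42490.0 J
h = PE/(mg) = 42490.0/(44.6017·13.4) = 71.09 m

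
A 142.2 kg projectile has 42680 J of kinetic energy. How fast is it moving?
v = √(2·KE/m) = √(2·42680/142.2) = 24.5 m/s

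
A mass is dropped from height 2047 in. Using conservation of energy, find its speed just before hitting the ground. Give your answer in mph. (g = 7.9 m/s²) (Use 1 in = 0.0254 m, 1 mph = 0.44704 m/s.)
Convert to SI: h = 51.9938 m
mgh = ½mv² ⇒ v = √(2gh) = √(2·7.9·51.9938) = 28.6619 m/s = 64.11 mph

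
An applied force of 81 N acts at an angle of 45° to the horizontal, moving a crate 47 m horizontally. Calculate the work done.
W = F·d·cosθ = (81)(47)cos(45°) = 2692 J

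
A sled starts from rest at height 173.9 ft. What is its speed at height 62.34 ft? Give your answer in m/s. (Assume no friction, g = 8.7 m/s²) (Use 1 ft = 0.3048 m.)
Convert to SI: h₁−h₂ = 34.0035 m
mgh₁ = mgh₂ + ½mv² ⇒ v = √(2g(h₁−h₂)) = √(2·8.7·34.0035) = 24.32 m/s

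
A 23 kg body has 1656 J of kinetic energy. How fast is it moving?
v = √(2·KE/m) = √(2·1656/23) = 12.0 m/s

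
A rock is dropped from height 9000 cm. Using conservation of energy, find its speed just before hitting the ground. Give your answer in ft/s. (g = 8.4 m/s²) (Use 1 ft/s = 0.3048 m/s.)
Convert to SI: h = 90.0 m
mgh = ½mv² ⇒ v = √(2gh) = √(2·8.4·90.0) = 38.8844 m/s = 127.6 ft/s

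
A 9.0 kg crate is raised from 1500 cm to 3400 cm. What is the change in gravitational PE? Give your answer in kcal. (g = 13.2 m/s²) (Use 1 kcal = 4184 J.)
Convert to SI: m = 9.0 kg, Δh = 19.0 m
ΔPE = mgΔh = (9.0)(13.2)(19.0) = 2257.2 J = 0.5395 kcal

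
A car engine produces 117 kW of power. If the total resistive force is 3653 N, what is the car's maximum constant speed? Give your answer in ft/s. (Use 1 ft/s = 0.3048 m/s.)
P = Fv ⇒ v = P/F = 117000 W/3653.0 N = 32.0285 m/s = 105.1 ft/s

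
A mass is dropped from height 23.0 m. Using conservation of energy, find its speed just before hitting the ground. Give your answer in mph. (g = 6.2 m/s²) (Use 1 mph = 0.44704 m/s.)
mgh = ½mv² ⇒ v = √(2gh) = √(2·6.2·23.0) = 16.8879 m/s = 37.78 mph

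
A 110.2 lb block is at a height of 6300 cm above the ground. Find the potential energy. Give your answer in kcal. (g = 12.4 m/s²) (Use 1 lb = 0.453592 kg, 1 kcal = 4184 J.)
Convert to SI: m = 49.9858 kg, h = 63.0 m
PE = mgh = (49.9858)(12.4)(63.0) = 39048.9 J = 9.333 kcal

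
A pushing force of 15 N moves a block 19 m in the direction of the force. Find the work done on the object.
W = F·d = (15)(19) = 285.0 J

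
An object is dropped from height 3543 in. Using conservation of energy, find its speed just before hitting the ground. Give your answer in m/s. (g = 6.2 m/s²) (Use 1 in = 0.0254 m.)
Convert to SI: h = 89.9922 m
mgh = ½mv² ⇒ v = √(2gh) = √(2·6.2·89.9922) = 33.41 m/s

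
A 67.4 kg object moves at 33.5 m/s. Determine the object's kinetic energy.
KE = ½mv² = ½(67.4)(33.5)² = 37820 J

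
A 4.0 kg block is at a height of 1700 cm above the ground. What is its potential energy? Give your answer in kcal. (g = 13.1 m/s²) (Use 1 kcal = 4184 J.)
Convert to SI: m = 4.0 kg, h = 17.0 m
PE = mgh = (4.0)(13.1)(17.0) = 890.8 J = 0.2129 kcal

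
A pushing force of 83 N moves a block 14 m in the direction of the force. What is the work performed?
W = F·d = (83)(14) = 1162 J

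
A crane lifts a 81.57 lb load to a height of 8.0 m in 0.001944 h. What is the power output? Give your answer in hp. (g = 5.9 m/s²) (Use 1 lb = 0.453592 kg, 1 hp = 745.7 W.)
Convert to SI: m = 36.9995 kg, h = 8.0 m, t = 6.9984 s
P = mgh/t = (36.9995)(5.9)(8.0)/6.9984 = 249.539 W = 0.3346 hp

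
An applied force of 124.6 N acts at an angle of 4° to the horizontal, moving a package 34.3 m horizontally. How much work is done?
W = F·d·cosθ = (124.6)(34.3)cos(4°) = 4263 J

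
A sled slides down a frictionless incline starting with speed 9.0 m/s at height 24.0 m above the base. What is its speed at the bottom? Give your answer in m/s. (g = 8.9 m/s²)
½mv₀² + mgh = ½mv² ⇒ v = √(v₀² + 2gh) = √(9.0² + 2·8.9·24.0) = 22.54 m/s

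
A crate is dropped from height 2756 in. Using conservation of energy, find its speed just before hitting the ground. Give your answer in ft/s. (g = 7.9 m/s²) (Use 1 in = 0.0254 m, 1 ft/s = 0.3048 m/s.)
Convert to SI: h = 70.0024 m
mgh = ½mv² ⇒ v = √(2gh) = √(2·7.9·70.0024) = 33.2571 m/s = 109.1 ft/s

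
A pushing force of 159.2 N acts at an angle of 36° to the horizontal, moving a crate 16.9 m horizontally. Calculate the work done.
W = F·d·cosθ = (159.2)(16.9)cos(36°) = 2177 J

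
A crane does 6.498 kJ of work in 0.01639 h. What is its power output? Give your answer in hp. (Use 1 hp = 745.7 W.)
Convert to SI: W = 6498.0 J, t = 59.004 s
P = W/t = 6498.0/59.004 = 110.128 W = 0.1477 hp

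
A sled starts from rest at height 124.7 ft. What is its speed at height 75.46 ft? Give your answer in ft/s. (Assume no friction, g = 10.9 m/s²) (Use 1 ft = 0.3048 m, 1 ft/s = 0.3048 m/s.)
Convert to SI: h₁−h₂ = 15.0084 m
mgh₁ = mgh₂ + ½mv² ⇒ v = √(2g(h₁−h₂)) = √(2·10.9·15.0084) = 18.0882 m/s = 59.34 ft/s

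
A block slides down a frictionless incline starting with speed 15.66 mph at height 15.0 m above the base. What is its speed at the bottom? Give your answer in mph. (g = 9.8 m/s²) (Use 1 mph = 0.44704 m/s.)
Convert to SI: v₀ = 7.00065 m/s, h = 15.0 m
½mv₀² + mgh = ½mv² ⇒ v = √(v₀² + 2gh) = √(7.00065² + 2·9.8·15.0) = 18.5205 m/s = 41.43 mph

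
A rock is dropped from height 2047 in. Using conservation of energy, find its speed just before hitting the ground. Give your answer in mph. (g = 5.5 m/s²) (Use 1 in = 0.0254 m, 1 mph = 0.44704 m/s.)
Convert to SI: h = 51.9938 m
mgh = ½mv² ⇒ v = √(2gh) = √(2·5.5·51.9938) = 23.9151 m/s = 53.5 mph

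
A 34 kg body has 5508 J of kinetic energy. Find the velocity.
v = √(2·KE/m) = √(2·5508/34) = 18.0 m/s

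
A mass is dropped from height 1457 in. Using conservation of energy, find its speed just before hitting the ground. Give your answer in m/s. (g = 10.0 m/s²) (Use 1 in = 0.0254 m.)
Convert to SI: h = 37.0078 m
mgh = ½mv² ⇒ v = √(2gh) = √(2·10.0·37.0078) = 27.21 m/s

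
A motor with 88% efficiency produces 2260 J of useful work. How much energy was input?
W_in = W_out/η = 2260/0.88 = 2568 J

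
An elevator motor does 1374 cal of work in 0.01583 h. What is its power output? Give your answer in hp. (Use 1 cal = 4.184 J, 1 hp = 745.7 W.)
Convert to SI: W = 5748.82 J, t = 56.988 s
P = W/t = 5748.82/56.988 = 100.878 W = 0.1353 hp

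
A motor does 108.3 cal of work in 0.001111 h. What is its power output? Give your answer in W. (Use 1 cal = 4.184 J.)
Convert to SI: W = 453.127 J, t = 3.9996 s
P = W/t = 453.127/3.9996 = 113.3 W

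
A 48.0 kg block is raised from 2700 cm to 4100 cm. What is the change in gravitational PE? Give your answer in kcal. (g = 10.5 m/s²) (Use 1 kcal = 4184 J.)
Convert to SI: m = 48.0 kg, Δh = 14.0 m
ΔPE = mgΔh = (48.0)(10.5)(14.0) = 7056.0 J = 1.686 kcal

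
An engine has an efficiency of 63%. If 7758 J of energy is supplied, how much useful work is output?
W_out = η·W_in = 0.63·7758 = 4887.54 J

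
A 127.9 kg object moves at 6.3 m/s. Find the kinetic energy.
KE = ½mv² = ½(127.9)(6.3)² = 2538 J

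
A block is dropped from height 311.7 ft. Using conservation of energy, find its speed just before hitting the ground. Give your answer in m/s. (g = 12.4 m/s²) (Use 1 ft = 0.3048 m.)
Convert to SI: h = 95.0062 m
mgh = ½mv² ⇒ v = √(2gh) = √(2·12.4·95.0062) = 48.54 m/s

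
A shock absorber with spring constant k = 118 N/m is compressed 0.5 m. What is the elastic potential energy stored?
PE = ½kx² = ½(118)(0.5)² = 14.75 J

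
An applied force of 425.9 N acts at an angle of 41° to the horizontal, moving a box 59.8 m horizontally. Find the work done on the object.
W = F·d·cosθ = (425.9)(59.8)cos(41°) = 19220 J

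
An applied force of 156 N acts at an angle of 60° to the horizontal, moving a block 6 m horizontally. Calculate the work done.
W = F·d·cosθ = (156)(6)cos(60°) = 468.0 J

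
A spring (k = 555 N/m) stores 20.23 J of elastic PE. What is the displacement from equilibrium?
x = √(2·PE/k) = √(2·20.23/555) = 0.27 m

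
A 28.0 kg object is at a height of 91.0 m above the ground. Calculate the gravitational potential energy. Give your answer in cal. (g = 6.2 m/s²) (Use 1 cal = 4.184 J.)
PE = mgh = (28.0)(6.2)(91.0) = 15797.6 J = 3776 cal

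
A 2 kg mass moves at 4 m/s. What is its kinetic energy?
KE = ½mv² = ½(2)(4)² = 16.0 J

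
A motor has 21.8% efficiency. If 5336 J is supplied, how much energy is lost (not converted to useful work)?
W_lost = W_in(1 − η) = 5336·(1 − 0.218) = 4173 J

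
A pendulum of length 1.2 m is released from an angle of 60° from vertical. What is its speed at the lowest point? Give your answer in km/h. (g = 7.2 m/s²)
h = L(1 − cosθ) = 1.2(1 − cos60°) = 0.6 m
v = √(2gh) = √(2·7.2·0.6) = 2.93939 m/s = 10.58 km/h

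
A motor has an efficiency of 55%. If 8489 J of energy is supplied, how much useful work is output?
W_out = η·W_in = 0.55·8489 = 4668.95 J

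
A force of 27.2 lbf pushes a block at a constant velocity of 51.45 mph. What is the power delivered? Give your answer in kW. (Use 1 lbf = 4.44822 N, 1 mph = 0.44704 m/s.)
Convert to SI: F = 120.992 N, v = 23.0002 m/s
P = Fv = (120.992)(23.0002) = 2782.83 W = 2.783 kW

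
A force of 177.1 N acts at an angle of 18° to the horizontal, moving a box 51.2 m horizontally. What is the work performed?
W = F·d·cosθ = (177.1)(51.2)cos(18°) = 8624 J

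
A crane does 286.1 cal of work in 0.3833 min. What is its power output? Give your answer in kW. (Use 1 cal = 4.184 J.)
Convert to SI: W = 1197.04 J, t = 22.998 s
P = W/t = 1197.04/22.998 = 52.0498 W = 0.05205 kW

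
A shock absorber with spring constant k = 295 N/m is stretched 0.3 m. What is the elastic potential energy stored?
PE = ½kx² = ½(295)(0.3)² = 13.28 J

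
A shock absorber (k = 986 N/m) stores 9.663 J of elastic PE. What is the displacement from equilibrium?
x = √(2·PE/k) = √(2·9.663/986) = 0.14 m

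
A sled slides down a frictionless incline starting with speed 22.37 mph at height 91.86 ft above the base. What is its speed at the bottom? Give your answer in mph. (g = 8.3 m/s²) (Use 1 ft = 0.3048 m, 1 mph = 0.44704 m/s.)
Convert to SI: v₀ = 10.0003 m/s, h = 27.9989 m
½mv₀² + mgh = ½mv² ⇒ v = √(v₀² + 2gh) = √(10.0003² + 2·8.3·27.9989) = 23.7653 m/s = 53.16 mph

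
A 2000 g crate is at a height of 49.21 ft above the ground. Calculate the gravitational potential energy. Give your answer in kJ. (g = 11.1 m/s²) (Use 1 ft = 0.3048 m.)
Convert to SI: m = 2.0 kg, h = 14.9992 m
PE = mgh = (2.0)(11.1)(14.9992) = 332.982 J = 0.333 kJ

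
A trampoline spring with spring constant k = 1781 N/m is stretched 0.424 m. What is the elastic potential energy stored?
PE = ½kx² = ½(1781)(0.424)² = 160.1 J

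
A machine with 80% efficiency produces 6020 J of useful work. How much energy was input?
W_in = W_out/η = 6020/0.8 = 7525 J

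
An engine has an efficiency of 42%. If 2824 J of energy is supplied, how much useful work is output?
W_out = η·W_in = 0.42·2824 = 1186.08 J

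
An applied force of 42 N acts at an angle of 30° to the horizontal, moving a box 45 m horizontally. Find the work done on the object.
W = F·d·cosθ = (42)(45)cos(30°) = 1637 J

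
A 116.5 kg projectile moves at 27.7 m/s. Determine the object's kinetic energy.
KE = ½mv² = ½(116.5)(27.7)² = 44690 J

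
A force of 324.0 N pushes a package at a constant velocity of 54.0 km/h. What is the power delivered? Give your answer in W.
Convert to SI: F = 324.0 N, v = 15.0 m/s
P = Fv = (324.0)(15.0) = 4860 W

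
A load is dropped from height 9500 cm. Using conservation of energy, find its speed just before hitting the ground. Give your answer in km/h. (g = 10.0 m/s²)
Convert to SI: h = 95.0 m
mgh = ½mv² ⇒ v = √(2gh) = √(2·10.0·95.0) = 43.589 m/s = 156.9 km/h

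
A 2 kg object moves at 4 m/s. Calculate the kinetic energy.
KE = ½mv² = ½(2)(4)² = 16.0 J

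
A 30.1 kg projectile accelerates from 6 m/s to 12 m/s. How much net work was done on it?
W = ΔKE = ½m(v₂² − v₁²) = ½(30.1)(12² − 6²) = 1625.4 J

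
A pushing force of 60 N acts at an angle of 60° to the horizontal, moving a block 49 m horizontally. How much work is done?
W = F·d·cosθ = (60)(49)cos(60°) = 1470 J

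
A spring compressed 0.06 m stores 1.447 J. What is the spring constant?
k = 2·PE/x² = 2·1.447/(0.06)² = 803.9 N/m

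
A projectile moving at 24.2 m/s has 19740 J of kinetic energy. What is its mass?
m = 2·KE/v² = 2·19740/(24.2)² = 67.41 kg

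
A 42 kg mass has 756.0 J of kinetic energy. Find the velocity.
v = √(2·KE/m) = √(2·756.0/42) = 6.0 m/s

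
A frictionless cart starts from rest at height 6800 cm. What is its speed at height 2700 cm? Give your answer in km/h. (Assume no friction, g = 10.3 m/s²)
Convert to SI: h₁−h₂ = 41.0 m
mgh₁ = mgh₂ + ½mv² ⇒ v = √(2g(h₁−h₂)) = √(2·10.3·41.0) = 29.062 m/s = 104.6 km/h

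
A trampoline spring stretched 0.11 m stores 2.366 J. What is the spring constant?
k = 2·PE/x² = 2·2.366/(0.11)² = 391.1 N/m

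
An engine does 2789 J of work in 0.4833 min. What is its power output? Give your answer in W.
Convert to SI: W = 2789.0 J, t = 28.998 s
P = W/t = 2789.0/28.998 = 96.18 W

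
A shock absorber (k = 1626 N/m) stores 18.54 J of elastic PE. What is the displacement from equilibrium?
x = √(2·PE/k) = √(2·18.54/1626) = 0.151 m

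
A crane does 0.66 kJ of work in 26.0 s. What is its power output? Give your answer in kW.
Convert to SI: W = 660.0 J, t = 26.0 s
P = W/t = 660.0/26.0 = 25.3846 W = 0.02538 kW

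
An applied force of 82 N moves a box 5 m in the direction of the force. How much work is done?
W = F·d = (82)(5) = 410.0 J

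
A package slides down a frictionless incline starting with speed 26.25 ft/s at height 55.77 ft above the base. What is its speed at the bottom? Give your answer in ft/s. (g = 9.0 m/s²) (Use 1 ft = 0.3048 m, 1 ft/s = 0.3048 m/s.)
Convert to SI: v₀ = 8.001 m/s, h = 16.9987 m
½mv₀² + mgh = ½mv² ⇒ v = √(v₀² + 2gh) = √(8.001² + 2·9.0·16.9987) = 19.2352 m/s = 63.11 ft/s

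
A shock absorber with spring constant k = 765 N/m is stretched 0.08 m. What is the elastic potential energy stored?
PE = ½kx² = ½(765)(0.08)² = 2.448 J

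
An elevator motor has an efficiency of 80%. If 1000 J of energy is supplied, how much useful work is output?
W_out = η·W_in = 0.8·1000 = 800.0 J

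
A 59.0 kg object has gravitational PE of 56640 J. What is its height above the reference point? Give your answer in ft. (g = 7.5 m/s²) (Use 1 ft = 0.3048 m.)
h = PE/(mg) = 56640.0/(59.0·7.5) = 128.0 m = 419.9 ft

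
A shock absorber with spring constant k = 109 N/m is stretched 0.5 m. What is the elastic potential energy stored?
PE = ½kx² = ½(109)(0.5)² = 13.63 J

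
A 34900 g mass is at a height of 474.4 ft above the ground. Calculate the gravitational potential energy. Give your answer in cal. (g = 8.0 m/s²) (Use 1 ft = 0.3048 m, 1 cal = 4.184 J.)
Convert to SI: m = 34.9 kg, h = 144.597 m
PE = mgh = (34.9)(8.0)(144.597) = 40371.5 J = 9649 cal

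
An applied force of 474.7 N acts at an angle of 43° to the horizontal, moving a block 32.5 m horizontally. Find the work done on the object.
W = F·d·cosθ = (474.7)(32.5)cos(43°) = 11280 J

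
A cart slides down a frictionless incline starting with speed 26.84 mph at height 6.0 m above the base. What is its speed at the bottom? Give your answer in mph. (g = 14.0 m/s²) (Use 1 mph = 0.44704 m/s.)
Convert to SI: v₀ = 11.9986 m/s, h = 6.0 m
½mv₀² + mgh = ½mv² ⇒ v = √(v₀² + 2gh) = √(11.9986² + 2·14.0·6.0) = 17.6625 m/s = 39.51 mph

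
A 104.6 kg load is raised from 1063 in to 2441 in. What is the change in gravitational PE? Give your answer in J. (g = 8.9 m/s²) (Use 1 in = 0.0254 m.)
Convert to SI: m = 104.6 kg, Δh = 35.0012 m
ΔPE = mgΔh = (104.6)(8.9)(35.0012) = 32580 J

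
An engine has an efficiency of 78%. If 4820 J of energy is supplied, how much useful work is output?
W_out = η·W_in = 0.78·4820 = 3759.6 J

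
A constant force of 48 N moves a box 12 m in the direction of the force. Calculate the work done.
W = F·d = (48)(12) = 576.0 J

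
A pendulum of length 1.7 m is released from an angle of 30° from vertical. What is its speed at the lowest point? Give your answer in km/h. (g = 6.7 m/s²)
h = L(1 − cosθ) = 1.7(1 − cos30°) = 0.227757 m
v = √(2gh) = √(2·6.7·0.227757) = 1.74698 m/s = 6.289 km/h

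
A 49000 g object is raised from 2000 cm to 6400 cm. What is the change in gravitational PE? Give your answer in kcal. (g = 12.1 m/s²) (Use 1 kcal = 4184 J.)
Convert to SI: m = 49.0 kg, Δh = 44.0 m
ΔPE = mgΔh = (49.0)(12.1)(44.0) = 26087.6 J = 6.235 kcal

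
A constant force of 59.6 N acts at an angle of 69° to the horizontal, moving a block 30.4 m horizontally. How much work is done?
W = F·d·cosθ = (59.6)(30.4)cos(69°) = 649.3 J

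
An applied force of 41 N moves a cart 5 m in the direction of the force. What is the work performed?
W = F·d = (41)(5) = 205.0 J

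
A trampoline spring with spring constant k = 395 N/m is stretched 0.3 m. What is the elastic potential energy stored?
PE = ½kx² = ½(395)(0.3)² = 17.78 J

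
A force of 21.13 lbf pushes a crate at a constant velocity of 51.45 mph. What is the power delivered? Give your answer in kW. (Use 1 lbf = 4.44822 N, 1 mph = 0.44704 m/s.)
Convert to SI: F = 93.9909 N, v = 23.0002 m/s
P = Fv = (93.9909)(23.0002) = 2161.81 W = 2.162 kW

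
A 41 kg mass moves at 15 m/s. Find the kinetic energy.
KE = ½mv² = ½(41)(15)² = 4612.5 J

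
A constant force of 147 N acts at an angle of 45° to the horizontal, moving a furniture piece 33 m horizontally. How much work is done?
W = F·d·cosθ = (147)(33)cos(45°) = 3430 J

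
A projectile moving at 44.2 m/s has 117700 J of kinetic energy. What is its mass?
m = 2·KE/v² = 2·117700/(44.2)² = 120.5 kg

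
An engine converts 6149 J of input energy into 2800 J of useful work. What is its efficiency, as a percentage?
η = W_out/W_in = 2800/6149 = 45.54%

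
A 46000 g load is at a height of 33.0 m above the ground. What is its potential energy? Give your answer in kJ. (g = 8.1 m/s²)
Convert to SI: m = 46.0 kg, h = 33.0 m
PE = mgh = (46.0)(8.1)(33.0) = 12295.8 J = 12.3 kJ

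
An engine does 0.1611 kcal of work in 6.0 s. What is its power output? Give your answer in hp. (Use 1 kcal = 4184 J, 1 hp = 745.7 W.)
Convert to SI: W = 674.042 J, t = 6.0 s
P = W/t = 674.042/6.0 = 112.34 W = 0.1507 hp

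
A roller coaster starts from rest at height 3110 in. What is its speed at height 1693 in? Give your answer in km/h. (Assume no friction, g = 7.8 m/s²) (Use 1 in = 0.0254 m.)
Convert to SI: h₁−h₂ = 35.9918 m
mgh₁ = mgh₂ + ½mv² ⇒ v = √(2g(h₁−h₂)) = √(2·7.8·35.9918) = 23.6954 m/s = 85.3 km/h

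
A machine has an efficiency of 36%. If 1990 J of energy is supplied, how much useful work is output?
W_out = η·W_in = 0.36·1990 = 716.4 J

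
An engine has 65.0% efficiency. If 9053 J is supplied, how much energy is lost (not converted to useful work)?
W_lost = W_in(1 − η) = 9053·(1 − 0.65) = 3169 J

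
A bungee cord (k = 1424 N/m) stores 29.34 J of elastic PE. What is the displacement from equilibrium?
x = √(2·PE/k) = √(2·29.34/1424) = 0.203 m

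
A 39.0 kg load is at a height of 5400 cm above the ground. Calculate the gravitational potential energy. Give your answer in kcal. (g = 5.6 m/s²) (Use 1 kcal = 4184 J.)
Convert to SI: m = 39.0 kg, h = 54.0 m
PE = mgh = (39.0)(5.6)(54.0) = 11793.6 J = 2.819 kcal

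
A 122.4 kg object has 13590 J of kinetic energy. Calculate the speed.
v = √(2·KE/m) = √(2·13590/122.4) = 14.9 m/s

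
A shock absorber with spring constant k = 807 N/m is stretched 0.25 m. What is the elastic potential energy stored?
PE = ½kx² = ½(807)(0.25)² = 25.22 J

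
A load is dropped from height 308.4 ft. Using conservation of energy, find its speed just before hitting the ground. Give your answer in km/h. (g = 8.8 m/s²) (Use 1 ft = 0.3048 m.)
Convert to SI: h = 94.0003 m
mgh = ½mv² ⇒ v = √(2gh) = √(2·8.8·94.0003) = 40.6744 m/s = 146.4 km/h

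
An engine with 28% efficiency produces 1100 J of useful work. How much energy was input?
W_in = W_out/η = 1100/0.28 = 3929 J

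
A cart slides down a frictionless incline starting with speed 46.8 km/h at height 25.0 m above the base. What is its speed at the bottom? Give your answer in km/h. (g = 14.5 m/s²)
Convert to SI: v₀ = 13.0 m/s, h = 25.0 m
½mv₀² + mgh = ½mv² ⇒ v = √(v₀² + 2gh) = √(13.0² + 2·14.5·25.0) = 29.8998 m/s = 107.6 km/h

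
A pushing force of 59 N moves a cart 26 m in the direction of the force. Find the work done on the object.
W = F·d = (59)(26) = 1534 J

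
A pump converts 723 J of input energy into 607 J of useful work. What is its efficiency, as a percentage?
η = W_out/W_in = 607/723 = 83.96%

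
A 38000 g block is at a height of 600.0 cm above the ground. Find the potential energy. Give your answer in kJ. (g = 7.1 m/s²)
Convert to SI: m = 38.0 kg, h = 6.0 m
PE = mgh = (38.0)(7.1)(6.0) = 1618.8 J = 1.619 kJ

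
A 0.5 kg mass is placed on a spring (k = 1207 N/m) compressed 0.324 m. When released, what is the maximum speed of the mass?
½kx² = ½mv² ⇒ v = x√(k/m) = (0.324)√(1207/0.5) = 15.92 m/s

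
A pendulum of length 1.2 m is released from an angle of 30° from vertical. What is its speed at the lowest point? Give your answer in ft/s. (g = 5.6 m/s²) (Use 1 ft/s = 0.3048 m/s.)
h = L(1 − cosθ) = 1.2(1 − cos30°) = 0.16077 m
v = √(2gh) = √(2·5.6·0.16077) = 1.34187 m/s = 4.402 ft/s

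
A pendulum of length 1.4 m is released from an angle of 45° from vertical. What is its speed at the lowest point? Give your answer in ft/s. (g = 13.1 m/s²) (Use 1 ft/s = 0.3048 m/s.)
h = L(1 − cosθ) = 1.4(1 − cos45°) = 0.410051 m
v = √(2gh) = √(2·13.1·0.410051) = 3.2777 m/s = 10.75 ft/s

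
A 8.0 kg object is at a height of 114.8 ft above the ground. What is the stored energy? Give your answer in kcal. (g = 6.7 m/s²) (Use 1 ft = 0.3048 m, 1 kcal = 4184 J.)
Convert to SI: m = 8.0 kg, h = 34.991 m
PE = mgh = (8.0)(6.7)(34.991) = 1875.52 J = 0.4483 kcal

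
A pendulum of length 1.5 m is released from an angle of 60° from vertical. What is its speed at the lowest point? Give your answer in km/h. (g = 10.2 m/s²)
h = L(1 − cosθ) = 1.5(1 − cos60°) = 0.75 m
v = √(2gh) = √(2·10.2·0.75) = 3.91152 m/s = 14.08 km/h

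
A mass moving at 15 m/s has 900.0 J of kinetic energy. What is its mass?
m = 2·KE/v² = 2·900.0/(15)² = 8.0 kg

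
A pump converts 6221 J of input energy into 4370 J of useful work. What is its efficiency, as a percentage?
η = W_out/W_in = 4370/6221 = 70.25%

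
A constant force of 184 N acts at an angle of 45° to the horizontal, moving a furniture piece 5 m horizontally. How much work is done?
W = F·d·cosθ = (184)(5)cos(45°) = 650.5 J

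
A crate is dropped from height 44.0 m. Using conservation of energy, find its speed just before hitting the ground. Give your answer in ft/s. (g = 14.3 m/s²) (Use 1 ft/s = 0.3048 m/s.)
mgh = ½mv² ⇒ v = √(2gh) = √(2·14.3·44.0) = 35.4739 m/s = 116.4 ft/s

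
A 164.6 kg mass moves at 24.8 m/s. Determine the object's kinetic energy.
KE = ½mv² = ½(164.6)(24.8)² = 50620 J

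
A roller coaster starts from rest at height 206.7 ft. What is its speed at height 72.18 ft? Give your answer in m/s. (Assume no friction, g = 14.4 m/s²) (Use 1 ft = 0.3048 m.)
Convert to SI: h₁−h₂ = 41.0017 m
mgh₁ = mgh₂ + ½mv² ⇒ v = √(2g(h₁−h₂)) = √(2·14.4·41.0017) = 34.36 m/s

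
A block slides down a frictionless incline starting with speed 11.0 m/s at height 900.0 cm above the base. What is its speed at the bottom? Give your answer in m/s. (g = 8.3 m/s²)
Convert to SI: v₀ = 11.0 m/s, h = 9.0 m
½mv₀² + mgh = ½mv² ⇒ v = √(v₀² + 2gh) = √(11.0² + 2·8.3·9.0) = 16.44 m/s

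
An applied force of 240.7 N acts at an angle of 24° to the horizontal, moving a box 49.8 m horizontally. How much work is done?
W = F·d·cosθ = (240.7)(49.8)cos(24°) = 10950 J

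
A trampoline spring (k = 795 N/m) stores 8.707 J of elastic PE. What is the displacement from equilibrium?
x = √(2·PE/k) = √(2·8.707/795) = 0.148 m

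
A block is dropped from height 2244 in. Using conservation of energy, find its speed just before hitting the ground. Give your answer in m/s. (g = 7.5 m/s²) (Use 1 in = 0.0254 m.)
Convert to SI: h = 56.9976 m
mgh = ½mv² ⇒ v = √(2gh) = √(2·7.5·56.9976) = 29.24 m/s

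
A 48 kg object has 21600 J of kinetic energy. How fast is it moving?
v = √(2·KE/m) = √(2·21600/48) = 30.0 m/s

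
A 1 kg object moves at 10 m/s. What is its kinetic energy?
KE = ½mv² = ½(1)(10)² = 50.0 J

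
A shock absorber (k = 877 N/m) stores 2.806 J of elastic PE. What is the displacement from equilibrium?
x = √(2·PE/k) = √(2·2.806/877) = 0.07999 m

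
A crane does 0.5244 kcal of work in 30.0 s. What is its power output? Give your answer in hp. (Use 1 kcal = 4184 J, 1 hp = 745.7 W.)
Convert to SI: W = 2194.09 J, t = 30.0 s
P = W/t = 2194.09/30.0 = 73.1363 W = 0.09808 hp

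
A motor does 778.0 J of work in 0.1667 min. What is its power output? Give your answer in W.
Convert to SI: W = 778.0 J, t = 10.002 s
P = W/t = 778.0/10.002 = 77.78 W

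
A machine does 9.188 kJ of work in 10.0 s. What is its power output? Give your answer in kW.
Convert to SI: W = 9188.0 J, t = 10.0 s
P = W/t = 9188.0/10.0 = 918.8 W = 0.9188 kW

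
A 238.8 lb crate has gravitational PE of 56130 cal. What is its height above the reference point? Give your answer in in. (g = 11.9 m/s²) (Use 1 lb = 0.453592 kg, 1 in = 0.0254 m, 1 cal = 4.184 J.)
Convert to SI: m = 108.318 kg, PE = 234848 J
h = PE/(mg) = 234848/(108.318·11.9) = 182.197 m = 7173 in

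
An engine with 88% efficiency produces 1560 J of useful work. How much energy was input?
W_in = W_out/η = 1560/0.88 = 1773 J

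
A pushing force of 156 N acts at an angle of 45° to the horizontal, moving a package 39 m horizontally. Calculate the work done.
W = F·d·cosθ = (156)(39)cos(45°) = 4302 J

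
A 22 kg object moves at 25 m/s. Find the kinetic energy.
KE = ½mv² = ½(22)(25)² = 6875.0 J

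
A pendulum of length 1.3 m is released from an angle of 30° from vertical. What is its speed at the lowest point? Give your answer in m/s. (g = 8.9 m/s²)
h = L(1 − cosθ) = 1.3(1 − cos30°) = 0.174167 m
v = √(2gh) = √(2·8.9·0.174167) = 1.761 m/s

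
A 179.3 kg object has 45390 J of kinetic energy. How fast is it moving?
v = √(2·KE/m) = √(2·45390/179.3) = 22.5 m/s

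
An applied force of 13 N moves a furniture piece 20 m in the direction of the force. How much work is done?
W = F·d = (13)(20) = 260.0 J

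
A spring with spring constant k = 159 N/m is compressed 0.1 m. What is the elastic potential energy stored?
PE = ½kx² = ½(159)(0.1)² = 0.795 J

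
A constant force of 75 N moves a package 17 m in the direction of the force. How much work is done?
W = F·d = (75)(17) = 1275 J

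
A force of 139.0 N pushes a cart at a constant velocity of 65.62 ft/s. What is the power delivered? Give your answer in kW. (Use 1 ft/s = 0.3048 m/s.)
Convert to SI: F = 139.0 N, v = 20.001 m/s
P = Fv = (139.0)(20.001) = 2780.14 W = 2.78 kW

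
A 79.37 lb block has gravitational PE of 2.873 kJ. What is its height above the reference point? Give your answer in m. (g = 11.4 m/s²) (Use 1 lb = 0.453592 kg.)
Convert to SI: m = 36.0016 kg, PE = 2873.0 J
h = PE/(mg) = 2873.0/(36.0016·11.4) = 7.0 m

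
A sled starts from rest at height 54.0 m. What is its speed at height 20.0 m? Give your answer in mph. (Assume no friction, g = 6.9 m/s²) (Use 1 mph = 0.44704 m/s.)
mgh₁ = mgh₂ + ½mv² ⇒ v = √(2g(h₁−h₂)) = √(2·6.9·34.0) = 21.661 m/s = 48.45 mph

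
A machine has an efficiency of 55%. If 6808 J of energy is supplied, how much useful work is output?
W_out = η·W_in = 0.55·6808 = 3744.4 J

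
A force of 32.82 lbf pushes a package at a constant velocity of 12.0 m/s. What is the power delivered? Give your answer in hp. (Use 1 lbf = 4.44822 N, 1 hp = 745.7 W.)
Convert to SI: F = 145.991 N, v = 12.0 m/s
P = Fv = (145.991)(12.0) = 1751.89 W = 2.349 hp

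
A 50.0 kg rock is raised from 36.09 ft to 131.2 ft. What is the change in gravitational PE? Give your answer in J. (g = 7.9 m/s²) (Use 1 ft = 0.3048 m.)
Convert to SI: m = 50.0 kg, Δh = 28.9895 m
ΔPE = mgΔh = (50.0)(7.9)(28.9895) = 11450 J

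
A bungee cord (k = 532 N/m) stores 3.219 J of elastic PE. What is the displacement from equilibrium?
x = √(2·PE/k) = √(2·3.219/532) = 0.11 m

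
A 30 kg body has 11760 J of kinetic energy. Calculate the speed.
v = √(2·KE/m) = √(2·11760/30) = 28.0 m/s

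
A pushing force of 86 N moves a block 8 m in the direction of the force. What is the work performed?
W = F·d = (86)(8) = 688.0 J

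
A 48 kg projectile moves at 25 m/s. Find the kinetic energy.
KE = ½mv² = ½(48)(25)² = 15000.0 J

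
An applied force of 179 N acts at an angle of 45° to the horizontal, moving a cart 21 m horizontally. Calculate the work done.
W = F·d·cosθ = (179)(21)cos(45°) = 2658 J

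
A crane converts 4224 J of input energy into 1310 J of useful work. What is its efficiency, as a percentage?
η = W_out/W_in = 1310/4224 = 31.01%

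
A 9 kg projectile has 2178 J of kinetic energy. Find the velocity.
v = √(2·KE/m) = √(2·2178/9) = 22.0 m/s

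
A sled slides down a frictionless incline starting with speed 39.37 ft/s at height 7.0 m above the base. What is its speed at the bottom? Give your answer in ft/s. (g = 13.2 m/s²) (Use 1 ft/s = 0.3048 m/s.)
Convert to SI: v₀ = 12.0 m/s, h = 7.0 m
½mv₀² + mgh = ½mv² ⇒ v = √(v₀² + 2gh) = √(12.0² + 2·13.2·7.0) = 18.1328 m/s = 59.49 ft/s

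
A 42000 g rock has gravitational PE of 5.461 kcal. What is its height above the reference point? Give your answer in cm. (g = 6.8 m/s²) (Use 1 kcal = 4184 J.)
Convert to SI: m = 42.0 kg, PE = 22848.8 J
h = PE/(mg) = 22848.8/(42.0·6.8) = 80.0029 m = 8000 cm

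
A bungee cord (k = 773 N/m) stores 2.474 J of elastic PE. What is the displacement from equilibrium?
x = √(2·PE/k) = √(2·2.474/773) = 0.08001 m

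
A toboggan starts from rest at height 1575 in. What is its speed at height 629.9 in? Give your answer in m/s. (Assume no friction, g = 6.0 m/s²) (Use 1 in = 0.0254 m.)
Convert to SI: h₁−h₂ = 24.0055 m
mgh₁ = mgh₂ + ½mv² ⇒ v = √(2g(h₁−h₂)) = √(2·6.0·24.0055) = 16.97 m/s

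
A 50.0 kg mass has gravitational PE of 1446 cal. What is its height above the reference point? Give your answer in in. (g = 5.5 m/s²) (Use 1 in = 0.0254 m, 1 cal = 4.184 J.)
Convert to SI: m = 50.0 kg, PE = 6050.06 J
h = PE/(mg) = 6050.06/(50.0·5.5) = 22.00023 m = 866.2 in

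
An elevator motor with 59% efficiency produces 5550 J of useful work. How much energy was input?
W_in = W_out/η = 5550/0.59 = 9407 J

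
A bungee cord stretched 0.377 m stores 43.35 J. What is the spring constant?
k = 2·PE/x² = 2·43.35/(0.377)² = 610.0 N/m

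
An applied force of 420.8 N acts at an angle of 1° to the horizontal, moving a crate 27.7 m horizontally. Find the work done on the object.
W = F·d·cosθ = (420.8)(27.7)cos(1°) = 11650 J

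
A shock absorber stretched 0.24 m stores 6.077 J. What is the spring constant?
k = 2·PE/x² = 2·6.077/(0.24)² = 211.0 N/m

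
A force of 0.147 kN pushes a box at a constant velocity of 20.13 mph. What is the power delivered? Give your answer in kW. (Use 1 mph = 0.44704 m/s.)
Convert to SI: F = 147.0 N, v = 8.99892 m/s
P = Fv = (147.0)(8.99892) = 1322.84 W = 1.323 kW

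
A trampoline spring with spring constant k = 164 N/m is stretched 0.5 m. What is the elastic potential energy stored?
PE = ½kx² = ½(164)(0.5)² = 20.5 J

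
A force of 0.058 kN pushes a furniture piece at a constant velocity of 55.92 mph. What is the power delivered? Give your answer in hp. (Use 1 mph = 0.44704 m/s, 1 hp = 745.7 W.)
Convert to SI: F = 58.0 N, v = 24.9985 m/s
P = Fv = (58.0)(24.9985) = 1449.91 W = 1.944 hp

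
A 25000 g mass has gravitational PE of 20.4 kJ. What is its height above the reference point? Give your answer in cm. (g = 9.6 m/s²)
Convert to SI: m = 25.0 kg, PE = 20400.0 J
h = PE/(mg) = 20400.0/(25.0·9.6) = 85.0 m = 8500 cm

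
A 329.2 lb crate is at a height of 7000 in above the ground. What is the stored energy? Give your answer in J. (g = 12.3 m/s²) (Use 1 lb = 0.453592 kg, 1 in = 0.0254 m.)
Convert to SI: m = 149.322 kg, h = 177.8 m
PE = mgh = (149.322)(12.3)(177.8) = 326600 J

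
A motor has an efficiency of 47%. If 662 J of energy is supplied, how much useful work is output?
W_out = η·W_in = 0.47·662 = 311.14 J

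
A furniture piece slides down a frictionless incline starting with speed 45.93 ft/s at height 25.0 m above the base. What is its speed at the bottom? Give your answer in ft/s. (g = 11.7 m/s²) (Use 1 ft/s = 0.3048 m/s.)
Convert to SI: v₀ = 13.9995 m/s, h = 25.0 m
½mv₀² + mgh = ½mv² ⇒ v = √(v₀² + 2gh) = √(13.9995² + 2·11.7·25.0) = 27.9461 m/s = 91.69 ft/s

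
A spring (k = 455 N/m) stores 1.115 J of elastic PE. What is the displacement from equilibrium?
x = √(2·PE/k) = √(2·1.115/455) = 0.07001 m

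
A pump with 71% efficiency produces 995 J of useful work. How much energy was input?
W_in = W_out/η = 995/0.71 = 1401 J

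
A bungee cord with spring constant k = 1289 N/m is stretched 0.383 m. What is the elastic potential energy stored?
PE = ½kx² = ½(1289)(0.383)² = 94.54 J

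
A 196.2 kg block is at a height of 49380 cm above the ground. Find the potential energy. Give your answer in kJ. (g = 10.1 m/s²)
Convert to SI: m = 196.2 kg, h = 493.8 m
PE = mgh = (196.2)(10.1)(493.8) = 978524 J = 978.5 kJ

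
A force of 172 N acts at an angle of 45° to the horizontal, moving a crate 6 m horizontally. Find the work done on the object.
W = F·d·cosθ = (172)(6)cos(45°) = 729.7 J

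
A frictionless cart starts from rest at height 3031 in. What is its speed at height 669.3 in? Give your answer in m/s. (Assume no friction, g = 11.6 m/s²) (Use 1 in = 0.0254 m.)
Convert to SI: h₁−h₂ = 59.9872 m
mgh₁ = mgh₂ + ½mv² ⇒ v = √(2g(h₁−h₂)) = √(2·11.6·59.9872) = 37.31 m/s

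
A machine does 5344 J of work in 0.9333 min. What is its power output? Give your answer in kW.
Convert to SI: W = 5344.0 J, t = 55.998 s
P = W/t = 5344.0/55.998 = 95.432 W = 0.09543 kW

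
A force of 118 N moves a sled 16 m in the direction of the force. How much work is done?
W = F·d = (118)(16) = 1888 J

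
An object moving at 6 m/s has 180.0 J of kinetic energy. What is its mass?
m = 2·KE/v² = 2·180.0/(6)² = 10.0 kg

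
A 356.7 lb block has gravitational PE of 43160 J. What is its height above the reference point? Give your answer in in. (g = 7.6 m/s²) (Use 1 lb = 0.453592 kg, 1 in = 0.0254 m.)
Convert to SI: m = 161.796 kg, PE = 43160.0 J
h = PE/(mg) = 43160.0/(161.796·7.6) = 35.0994 m = 1382 in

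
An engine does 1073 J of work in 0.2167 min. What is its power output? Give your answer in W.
Convert to SI: W = 1073.0 J, t = 13.002 s
P = W/t = 1073.0/13.002 = 82.53 W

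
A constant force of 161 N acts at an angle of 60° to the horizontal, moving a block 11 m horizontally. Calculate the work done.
W = F·d·cosθ = (161)(11)cos(60°) = 885.5 J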